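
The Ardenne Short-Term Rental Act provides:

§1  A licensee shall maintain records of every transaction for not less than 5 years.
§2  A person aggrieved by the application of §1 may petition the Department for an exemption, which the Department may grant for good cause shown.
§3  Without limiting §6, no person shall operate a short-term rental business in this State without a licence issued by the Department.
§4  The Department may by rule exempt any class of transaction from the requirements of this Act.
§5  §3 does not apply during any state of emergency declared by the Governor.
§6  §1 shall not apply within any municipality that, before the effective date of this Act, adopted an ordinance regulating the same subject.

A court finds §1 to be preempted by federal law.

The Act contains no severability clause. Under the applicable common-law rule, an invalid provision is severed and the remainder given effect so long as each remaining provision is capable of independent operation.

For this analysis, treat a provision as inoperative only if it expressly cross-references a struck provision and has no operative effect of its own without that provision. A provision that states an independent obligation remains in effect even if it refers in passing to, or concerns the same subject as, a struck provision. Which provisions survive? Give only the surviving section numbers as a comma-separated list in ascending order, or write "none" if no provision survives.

3, 4, 5

§1 is struck. §2 operates only by reference to §1, so it falls with §1. §6 merely fixes the local-preemption carve-out from §1; with §1 gone it has nothing to operate on and falls away. §3 mentions §6 but its own obligation stands independently of §6, so §3 is not affected. Under the stated default rule, only provisions that cannot operate independently fall away; the rest are enforced. The provisions still in force are §3, §4, and §5.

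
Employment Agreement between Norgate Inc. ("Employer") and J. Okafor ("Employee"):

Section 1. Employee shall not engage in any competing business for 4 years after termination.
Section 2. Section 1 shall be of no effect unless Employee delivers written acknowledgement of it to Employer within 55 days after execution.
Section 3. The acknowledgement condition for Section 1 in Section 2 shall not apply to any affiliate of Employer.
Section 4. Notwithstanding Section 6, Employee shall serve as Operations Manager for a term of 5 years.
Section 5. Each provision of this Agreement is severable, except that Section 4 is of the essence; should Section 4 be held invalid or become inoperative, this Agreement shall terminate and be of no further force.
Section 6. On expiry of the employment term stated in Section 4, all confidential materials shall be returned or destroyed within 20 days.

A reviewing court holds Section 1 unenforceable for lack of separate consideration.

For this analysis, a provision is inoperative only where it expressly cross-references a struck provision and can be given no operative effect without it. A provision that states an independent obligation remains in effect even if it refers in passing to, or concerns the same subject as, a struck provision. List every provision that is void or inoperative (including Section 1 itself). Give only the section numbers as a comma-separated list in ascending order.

1, 2, 3

Section 1 is struck. Section 2 has no operative effect of its own apart from Section 1 and is therefore inoperative. Section 3 has no operative effect of its own apart from Section 2 and is therefore inoperative. Section 5 makes Section 4 an essential term, but Section 4 is unaffected, so the severability proviso in Section 5 preserves the remaining provisions. The provisions still in force are Section 4, Section 5, and Section 6.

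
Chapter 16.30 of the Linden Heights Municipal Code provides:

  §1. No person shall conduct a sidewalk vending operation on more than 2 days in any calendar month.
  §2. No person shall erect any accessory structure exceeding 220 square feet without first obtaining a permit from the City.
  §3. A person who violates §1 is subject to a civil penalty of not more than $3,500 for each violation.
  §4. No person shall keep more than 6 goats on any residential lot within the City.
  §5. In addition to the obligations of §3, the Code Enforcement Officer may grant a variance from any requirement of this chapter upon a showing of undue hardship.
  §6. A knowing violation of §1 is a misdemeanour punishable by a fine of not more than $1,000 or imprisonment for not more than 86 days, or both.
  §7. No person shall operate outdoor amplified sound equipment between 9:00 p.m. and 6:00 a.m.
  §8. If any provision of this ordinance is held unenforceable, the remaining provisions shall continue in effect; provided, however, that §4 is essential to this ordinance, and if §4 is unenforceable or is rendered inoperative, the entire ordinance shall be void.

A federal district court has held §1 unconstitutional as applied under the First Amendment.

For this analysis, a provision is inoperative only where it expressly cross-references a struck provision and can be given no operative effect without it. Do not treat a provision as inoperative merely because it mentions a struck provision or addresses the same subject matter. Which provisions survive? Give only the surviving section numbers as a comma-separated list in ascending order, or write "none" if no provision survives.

2, 4, 5, 7, 8

§1 is struck. The only function of §3 is the civil penalty for violating §1, so it cannot stand once §1 is removed. §6 has no operative effect of its own apart from §1 and is therefore inoperative. Although §5 refers to §3, its operative terms do not depend on §3, so it remains in effect. §8 makes §4 an essential term, but §4 is unaffected, so the severability proviso in §8 preserves the remaining provisions. That leaves §2, §4, §5, §7, and §8 in effect.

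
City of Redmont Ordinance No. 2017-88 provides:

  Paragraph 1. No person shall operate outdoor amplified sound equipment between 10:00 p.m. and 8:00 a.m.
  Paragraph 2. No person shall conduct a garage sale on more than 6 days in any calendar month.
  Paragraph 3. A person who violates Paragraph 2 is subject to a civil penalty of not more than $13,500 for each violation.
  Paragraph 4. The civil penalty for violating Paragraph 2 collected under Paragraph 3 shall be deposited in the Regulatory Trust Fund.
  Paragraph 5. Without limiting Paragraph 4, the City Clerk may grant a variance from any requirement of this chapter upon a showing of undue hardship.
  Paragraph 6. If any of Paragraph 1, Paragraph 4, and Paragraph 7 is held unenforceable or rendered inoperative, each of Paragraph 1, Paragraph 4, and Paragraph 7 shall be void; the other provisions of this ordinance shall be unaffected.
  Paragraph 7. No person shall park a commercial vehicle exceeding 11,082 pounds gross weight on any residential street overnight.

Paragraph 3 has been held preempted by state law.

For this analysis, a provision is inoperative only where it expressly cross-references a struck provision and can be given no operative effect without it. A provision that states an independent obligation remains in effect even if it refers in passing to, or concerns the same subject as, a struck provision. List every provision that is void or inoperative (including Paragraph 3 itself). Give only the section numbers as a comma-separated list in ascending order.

Paragraph 3 is struck. Paragraph 4 has no operative effect of its own apart from Paragraph 3 and is therefore inoperative. Paragraph 5 mentions Paragraph 4 but its own obligation stands independently of Paragraph 4, so Paragraph 5 is not affected. Paragraph 6 declares Paragraph 1, Paragraph 4, and Paragraph 7 mutually dependent; since one of them has fallen, all of them are of no effect. That brings down Paragraph 1 and Paragraph 7 as well. The remainder continues in force under Paragraph 6. The provisions still in force are Paragraph 2, Paragraph 5, and Paragraph 6.

1, 3, 4, 7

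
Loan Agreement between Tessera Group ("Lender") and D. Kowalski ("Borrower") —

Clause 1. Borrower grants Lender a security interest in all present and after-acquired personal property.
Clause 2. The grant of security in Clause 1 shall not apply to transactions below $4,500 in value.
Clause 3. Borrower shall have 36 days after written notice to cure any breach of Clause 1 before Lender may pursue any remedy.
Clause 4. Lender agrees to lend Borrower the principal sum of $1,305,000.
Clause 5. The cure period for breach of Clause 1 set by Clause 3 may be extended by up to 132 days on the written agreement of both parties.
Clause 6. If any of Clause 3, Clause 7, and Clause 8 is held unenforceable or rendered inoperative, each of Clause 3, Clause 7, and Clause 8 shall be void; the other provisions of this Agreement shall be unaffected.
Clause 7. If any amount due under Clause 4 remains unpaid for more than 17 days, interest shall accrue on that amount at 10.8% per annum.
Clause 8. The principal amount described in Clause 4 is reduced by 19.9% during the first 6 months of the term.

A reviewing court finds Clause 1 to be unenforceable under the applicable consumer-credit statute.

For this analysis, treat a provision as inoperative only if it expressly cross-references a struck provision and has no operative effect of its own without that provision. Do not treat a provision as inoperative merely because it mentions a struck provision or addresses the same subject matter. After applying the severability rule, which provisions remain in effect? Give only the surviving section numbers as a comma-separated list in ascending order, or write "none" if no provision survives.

4, 6

Clause 1 is struck. The whole of Clause 2 is the carve-out from the grant of security, defined by reference to Clause 1, so Clause 2 cannot stand once Clause 1 is removed. Clause 3 merely fixes the cure period for breach of Clause 1; with Clause 1 gone it has nothing to operate on and falls away. Clause 5 does nothing except set the extension of the cure period for breach of Clause 1 by reference to Clause 3; with Clause 3 gone it has no independent effect and is inoperative. Clause 6 declares Clause 3, Clause 7, and Clause 8 mutually dependent; since one of them has fallen, all of them are of no effect. That brings down Clause 7 and Clause 8 as well. The remainder continues in force under Clause 6. Clause 4 and Clause 6 remain in effect.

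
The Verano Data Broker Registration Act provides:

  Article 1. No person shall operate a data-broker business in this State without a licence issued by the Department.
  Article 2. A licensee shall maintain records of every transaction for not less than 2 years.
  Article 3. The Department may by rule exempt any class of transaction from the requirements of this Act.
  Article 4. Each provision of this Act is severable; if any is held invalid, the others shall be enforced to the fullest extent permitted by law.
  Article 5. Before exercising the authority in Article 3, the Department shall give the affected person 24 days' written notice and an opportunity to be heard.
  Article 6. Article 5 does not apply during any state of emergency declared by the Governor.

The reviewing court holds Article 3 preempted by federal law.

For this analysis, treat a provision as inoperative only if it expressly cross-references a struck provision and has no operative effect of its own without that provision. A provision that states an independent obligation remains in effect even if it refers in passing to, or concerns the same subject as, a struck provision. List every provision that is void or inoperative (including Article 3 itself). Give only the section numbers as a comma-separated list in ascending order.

Article 3 is struck. The only function of Article 5 is the notice-and-hearing requirement for Article 3, so it cannot stand once Article 3 is removed. Article 6 has no operative effect of its own apart from Article 5 and is therefore inoperative. Under the severability clause in Article 4, the remaining provisions continue in force. Article 1, Article 2, and Article 4 remain in effect.

3, 5, 6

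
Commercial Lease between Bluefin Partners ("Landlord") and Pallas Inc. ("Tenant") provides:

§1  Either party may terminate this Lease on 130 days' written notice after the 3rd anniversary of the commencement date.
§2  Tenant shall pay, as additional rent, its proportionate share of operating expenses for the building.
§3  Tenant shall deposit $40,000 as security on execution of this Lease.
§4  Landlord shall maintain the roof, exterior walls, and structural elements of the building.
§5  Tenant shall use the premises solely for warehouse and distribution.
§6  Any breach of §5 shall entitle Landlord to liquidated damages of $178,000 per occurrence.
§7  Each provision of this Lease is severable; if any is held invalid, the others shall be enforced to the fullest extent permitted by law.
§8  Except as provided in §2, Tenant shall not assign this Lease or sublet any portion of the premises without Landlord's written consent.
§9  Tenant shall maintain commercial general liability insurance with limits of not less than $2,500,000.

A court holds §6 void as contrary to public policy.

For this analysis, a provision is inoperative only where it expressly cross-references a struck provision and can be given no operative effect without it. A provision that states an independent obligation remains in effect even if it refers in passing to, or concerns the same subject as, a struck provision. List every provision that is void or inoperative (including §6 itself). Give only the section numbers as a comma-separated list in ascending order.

§6 is struck. Nothing else in the Lease is defined by reference to §6. §7 is a severability clause and preserves every provision that can still be given independent effect. The provisions still in force are §1, §2, §3, §4, §5, §7, §8, and §9.

6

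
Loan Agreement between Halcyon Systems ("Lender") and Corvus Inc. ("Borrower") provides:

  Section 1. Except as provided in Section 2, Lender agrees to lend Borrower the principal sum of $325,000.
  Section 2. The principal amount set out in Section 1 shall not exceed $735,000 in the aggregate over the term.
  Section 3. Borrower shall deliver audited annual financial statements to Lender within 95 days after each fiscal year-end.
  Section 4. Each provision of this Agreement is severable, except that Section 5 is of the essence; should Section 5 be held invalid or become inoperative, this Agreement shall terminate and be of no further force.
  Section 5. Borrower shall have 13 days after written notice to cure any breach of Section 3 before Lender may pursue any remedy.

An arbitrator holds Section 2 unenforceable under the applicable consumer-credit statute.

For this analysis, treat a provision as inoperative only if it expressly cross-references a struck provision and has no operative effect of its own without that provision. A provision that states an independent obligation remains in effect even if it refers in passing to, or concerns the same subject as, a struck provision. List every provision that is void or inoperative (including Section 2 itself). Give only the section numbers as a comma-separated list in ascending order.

Section 2 is struck. Section 1 mentions Section 2 but its own obligation stands independently of Section 2, so Section 1 is not affected. Nothing else in the Agreement is defined by reference to Section 2. Section 4 makes Section 5 an essential term, but Section 5 is unaffected, so the severability proviso in Section 4 preserves the remaining provisions. That leaves Section 1, Section 3, Section 4, and Section 5 in effect.

2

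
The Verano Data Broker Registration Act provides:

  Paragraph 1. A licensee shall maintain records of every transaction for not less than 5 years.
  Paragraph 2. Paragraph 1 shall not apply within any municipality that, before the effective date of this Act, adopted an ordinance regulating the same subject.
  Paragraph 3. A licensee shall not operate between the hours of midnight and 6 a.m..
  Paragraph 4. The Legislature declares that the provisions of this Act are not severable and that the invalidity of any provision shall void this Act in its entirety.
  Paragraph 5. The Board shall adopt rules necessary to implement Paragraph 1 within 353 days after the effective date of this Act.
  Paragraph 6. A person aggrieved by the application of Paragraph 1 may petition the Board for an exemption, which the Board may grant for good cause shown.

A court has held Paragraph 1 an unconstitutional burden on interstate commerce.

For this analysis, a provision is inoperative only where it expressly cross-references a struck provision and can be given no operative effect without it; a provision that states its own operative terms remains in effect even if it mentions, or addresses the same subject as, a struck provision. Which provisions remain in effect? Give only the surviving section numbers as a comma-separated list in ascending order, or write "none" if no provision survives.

none

Paragraph 1 is struck. Paragraph 2 has no operative effect of its own apart from Paragraph 1 and is therefore inoperative. Paragraph 5 operates only by reference to Paragraph 1, so it falls with Paragraph 1. The only function of Paragraph 6 is the exemption procedure for Paragraph 1, so it cannot stand once Paragraph 1 is removed. Paragraph 4 provides that the Act is not severable, so the invalidity of any one provision voids the entire Act. No provision of the Act survives.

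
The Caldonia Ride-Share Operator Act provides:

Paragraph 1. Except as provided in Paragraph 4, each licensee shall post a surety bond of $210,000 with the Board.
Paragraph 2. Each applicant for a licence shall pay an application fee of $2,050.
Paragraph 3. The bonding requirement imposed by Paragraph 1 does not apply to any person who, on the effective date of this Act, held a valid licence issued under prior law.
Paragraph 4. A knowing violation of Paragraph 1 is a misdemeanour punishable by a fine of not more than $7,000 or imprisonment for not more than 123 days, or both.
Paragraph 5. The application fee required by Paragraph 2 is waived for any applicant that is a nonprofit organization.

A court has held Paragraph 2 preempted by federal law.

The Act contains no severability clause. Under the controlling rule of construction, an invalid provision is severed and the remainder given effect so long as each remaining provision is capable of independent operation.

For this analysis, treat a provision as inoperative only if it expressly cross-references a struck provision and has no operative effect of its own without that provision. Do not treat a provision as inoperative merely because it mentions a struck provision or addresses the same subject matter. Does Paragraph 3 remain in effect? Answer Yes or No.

Yes

Paragraph 2 is struck. Paragraph 5 operates only by reference to Paragraph 2, so it falls with Paragraph 2. With no severability clause, the stated default rule severs what cannot stand and enforces each remaining provision that can operate on its own. That leaves Paragraph 1, Paragraph 3, and Paragraph 4 in effect. Paragraph 3 is among the surviving provisions, so the answer is yes.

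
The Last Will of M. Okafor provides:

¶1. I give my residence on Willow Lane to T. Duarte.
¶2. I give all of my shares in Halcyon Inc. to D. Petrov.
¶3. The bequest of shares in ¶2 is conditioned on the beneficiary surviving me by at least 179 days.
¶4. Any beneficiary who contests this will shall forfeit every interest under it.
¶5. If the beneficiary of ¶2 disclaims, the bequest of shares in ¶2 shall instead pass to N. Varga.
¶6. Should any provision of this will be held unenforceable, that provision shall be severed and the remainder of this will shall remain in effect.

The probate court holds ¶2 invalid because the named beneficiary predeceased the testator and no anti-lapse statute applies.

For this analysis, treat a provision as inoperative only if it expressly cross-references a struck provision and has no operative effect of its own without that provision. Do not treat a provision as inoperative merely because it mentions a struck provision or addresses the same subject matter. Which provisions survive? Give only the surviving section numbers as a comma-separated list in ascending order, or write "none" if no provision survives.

¶2 is struck. ¶3 merely fixes the survivorship condition on ¶2; with ¶2 gone it has nothing to operate on and falls away. ¶5 has no operative effect of its own apart from ¶2 and is therefore inoperative. ¶6 is a severability clause and preserves every provision that can still be given independent effect. That leaves ¶1, ¶4, and ¶6 in effect.

1, 4, 6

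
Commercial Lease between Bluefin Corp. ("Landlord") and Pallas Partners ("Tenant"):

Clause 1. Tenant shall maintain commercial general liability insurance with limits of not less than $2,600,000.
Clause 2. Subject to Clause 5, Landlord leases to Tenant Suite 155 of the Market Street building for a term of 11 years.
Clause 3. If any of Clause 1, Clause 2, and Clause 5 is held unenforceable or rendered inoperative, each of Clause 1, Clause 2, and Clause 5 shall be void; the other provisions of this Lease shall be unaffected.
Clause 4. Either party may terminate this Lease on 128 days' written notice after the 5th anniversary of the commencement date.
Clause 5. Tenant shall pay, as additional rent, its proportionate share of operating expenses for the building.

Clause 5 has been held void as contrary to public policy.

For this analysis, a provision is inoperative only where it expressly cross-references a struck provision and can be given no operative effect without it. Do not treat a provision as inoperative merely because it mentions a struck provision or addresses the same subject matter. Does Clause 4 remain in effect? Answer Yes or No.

Yes

Clause 5 is struck. No other provision's operative terms depend on Clause 5. Clause 3 declares Clause 1, Clause 2, and Clause 5 mutually dependent; since one of them has fallen, all of them are of no effect. That brings down Clause 1 and Clause 2 as well. The remainder continues in force under Clause 3. Clause 3 and Clause 4 remain in effect. Clause 4 is among the surviving provisions, so the answer is yes.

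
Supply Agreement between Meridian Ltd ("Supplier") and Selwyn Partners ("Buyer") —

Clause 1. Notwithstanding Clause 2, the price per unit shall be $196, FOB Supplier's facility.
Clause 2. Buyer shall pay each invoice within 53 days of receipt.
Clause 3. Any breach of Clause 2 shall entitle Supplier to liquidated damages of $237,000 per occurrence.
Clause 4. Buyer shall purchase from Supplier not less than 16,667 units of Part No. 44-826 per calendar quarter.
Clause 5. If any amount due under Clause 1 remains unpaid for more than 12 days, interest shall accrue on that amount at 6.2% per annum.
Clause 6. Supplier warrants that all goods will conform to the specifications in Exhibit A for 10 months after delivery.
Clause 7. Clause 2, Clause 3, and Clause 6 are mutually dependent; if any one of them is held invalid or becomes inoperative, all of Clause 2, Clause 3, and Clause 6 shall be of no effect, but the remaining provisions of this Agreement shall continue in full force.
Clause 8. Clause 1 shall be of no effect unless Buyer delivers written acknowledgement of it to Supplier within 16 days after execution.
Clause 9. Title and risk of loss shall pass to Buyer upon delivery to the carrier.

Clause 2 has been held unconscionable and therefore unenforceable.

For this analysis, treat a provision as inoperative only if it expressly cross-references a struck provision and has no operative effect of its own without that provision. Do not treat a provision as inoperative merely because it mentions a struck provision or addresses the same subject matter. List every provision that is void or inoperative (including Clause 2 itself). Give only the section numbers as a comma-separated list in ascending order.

Clause 2 is struck. Clause 3 has no operative effect of its own apart from Clause 2 and is therefore inoperative. Although Clause 1 refers to Clause 2, its operative terms do not depend on Clause 2, so it remains in effect. Clause 7 declares Clause 2, Clause 3, and Clause 6 mutually dependent; since one of them has fallen, all of them are of no effect. That brings down Clause 6 as well. The remainder continues in force under Clause 7. Clause 1, Clause 4, Clause 5, Clause 7, Clause 8, and Clause 9 remain in effect.

2, 3, 6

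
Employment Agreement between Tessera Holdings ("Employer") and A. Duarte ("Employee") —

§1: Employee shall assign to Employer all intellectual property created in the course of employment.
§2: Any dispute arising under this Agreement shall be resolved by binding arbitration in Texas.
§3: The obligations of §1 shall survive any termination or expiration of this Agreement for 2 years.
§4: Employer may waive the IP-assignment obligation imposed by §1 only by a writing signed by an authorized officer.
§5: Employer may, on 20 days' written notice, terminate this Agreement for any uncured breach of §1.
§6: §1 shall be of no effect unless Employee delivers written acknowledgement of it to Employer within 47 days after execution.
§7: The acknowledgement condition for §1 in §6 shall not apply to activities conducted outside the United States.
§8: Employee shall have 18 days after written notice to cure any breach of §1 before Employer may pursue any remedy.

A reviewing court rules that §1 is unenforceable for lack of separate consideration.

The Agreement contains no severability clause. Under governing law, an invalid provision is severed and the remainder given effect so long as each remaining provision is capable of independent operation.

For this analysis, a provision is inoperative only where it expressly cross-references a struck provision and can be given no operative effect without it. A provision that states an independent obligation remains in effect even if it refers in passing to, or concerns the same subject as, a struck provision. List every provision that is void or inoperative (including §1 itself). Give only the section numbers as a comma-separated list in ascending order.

§1 is struck. §3 operates only by reference to §1, so it falls with §1. The only function of §4 is the waiver condition for §1, so it cannot stand once §1 is removed. §5 merely fixes the termination right for breach of §1; with §1 gone it has nothing to operate on and falls away. §6 operates only by reference to §1, so it falls with §1. The only function of §8 is the cure period for breach of §1, so it cannot stand once §1 is removed. The whole of §7 is the carve-out from the acknowledgement condition for §1, defined by reference to §6, so §7 cannot stand once §6 is removed. With no severability clause, the stated default rule severs what cannot stand and enforces each remaining provision that can operate on its own. Only §2 remains in effect.

1, 3, 4, 5, 6, 7, 8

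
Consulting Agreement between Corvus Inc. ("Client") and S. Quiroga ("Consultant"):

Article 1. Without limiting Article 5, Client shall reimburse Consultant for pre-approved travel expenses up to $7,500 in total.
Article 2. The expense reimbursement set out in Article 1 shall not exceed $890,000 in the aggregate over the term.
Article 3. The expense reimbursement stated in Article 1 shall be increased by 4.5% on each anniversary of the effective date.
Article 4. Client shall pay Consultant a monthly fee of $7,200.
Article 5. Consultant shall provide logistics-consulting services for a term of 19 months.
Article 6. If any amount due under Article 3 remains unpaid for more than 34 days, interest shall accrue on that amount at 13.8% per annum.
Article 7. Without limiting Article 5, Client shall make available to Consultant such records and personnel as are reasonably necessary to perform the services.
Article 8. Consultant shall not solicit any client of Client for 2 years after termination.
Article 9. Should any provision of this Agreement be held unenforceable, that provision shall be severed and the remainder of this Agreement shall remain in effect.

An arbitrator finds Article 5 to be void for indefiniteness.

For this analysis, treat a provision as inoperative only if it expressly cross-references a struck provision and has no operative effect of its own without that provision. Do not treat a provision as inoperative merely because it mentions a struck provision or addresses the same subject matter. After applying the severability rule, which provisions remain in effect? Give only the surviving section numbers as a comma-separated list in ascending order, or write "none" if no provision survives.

1, 2, 3, 4, 6, 7, 8, 9

Article 5 is struck. Article 7 mentions Article 5 but its own obligation stands independently of Article 5, so Article 7 is not affected. Although Article 1 refers to Article 5, its operative terms do not depend on Article 5, so it remains in effect. Nothing else in the Agreement is defined by reference to Article 5. Under the severability clause in Article 9, the remaining provisions continue in force. That leaves Article 1, Article 2, Article 3, Article 4, Article 6, Article 7, Article 8, and Article 9 in effect.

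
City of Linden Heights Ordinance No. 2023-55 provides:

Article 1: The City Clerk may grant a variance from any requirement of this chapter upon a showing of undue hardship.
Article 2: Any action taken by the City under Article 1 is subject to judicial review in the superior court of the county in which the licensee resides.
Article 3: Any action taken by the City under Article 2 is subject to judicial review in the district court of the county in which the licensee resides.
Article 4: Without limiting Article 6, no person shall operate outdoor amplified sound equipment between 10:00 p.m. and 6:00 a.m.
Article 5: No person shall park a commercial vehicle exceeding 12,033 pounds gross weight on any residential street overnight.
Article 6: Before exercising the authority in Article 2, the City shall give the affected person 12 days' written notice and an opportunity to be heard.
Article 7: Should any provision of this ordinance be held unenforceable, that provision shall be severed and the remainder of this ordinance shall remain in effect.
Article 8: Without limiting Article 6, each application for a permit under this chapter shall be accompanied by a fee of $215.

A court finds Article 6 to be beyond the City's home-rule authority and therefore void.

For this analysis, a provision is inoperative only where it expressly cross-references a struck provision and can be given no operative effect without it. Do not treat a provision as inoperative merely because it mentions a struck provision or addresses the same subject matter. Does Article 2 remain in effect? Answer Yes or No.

Yes

Article 6 is struck. Although Article 4 refers to Article 6, its operative terms do not depend on Article 6, so it remains in effect. Although Article 8 refers to Article 6, its operative terms do not depend on Article 6, so it remains in effect. No other provision's operative terms depend on Article 6. Under the severability clause in Article 7, the remaining provisions continue in force. Article 1, Article 2, Article 3, Article 4, Article 5, Article 7, and Article 8 remain in effect. Article 2 is among the surviving provisions, so the answer is yes.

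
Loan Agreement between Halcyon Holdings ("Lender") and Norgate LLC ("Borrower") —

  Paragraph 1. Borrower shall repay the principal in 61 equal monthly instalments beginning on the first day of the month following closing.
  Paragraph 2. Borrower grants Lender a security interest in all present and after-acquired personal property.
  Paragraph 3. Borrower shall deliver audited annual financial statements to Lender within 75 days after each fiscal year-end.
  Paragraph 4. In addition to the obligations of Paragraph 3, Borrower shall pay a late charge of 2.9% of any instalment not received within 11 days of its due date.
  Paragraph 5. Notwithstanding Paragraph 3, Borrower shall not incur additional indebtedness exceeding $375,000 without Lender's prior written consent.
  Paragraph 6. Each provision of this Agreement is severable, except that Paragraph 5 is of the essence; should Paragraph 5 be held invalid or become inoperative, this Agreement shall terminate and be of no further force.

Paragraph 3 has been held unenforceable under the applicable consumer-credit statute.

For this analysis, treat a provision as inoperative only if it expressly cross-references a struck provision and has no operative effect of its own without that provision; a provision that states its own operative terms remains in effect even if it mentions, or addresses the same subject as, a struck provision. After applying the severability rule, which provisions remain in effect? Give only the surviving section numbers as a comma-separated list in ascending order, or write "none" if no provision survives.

1, 2, 4, 5, 6

Paragraph 3 is struck. Paragraph 4 mentions Paragraph 3 but its own obligation stands independently of Paragraph 3, so Paragraph 4 is not affected. Although Paragraph 5 refers to Paragraph 3, its operative terms do not depend on Paragraph 3, so it remains in effect. No other provision's operative terms depend on Paragraph 3. Paragraph 6 makes Paragraph 5 an essential term, but Paragraph 5 is unaffected, so the severability proviso in Paragraph 6 preserves the remaining provisions. Paragraph 1, Paragraph 2, Paragraph 4, Paragraph 5, and Paragraph 6 remain in effect.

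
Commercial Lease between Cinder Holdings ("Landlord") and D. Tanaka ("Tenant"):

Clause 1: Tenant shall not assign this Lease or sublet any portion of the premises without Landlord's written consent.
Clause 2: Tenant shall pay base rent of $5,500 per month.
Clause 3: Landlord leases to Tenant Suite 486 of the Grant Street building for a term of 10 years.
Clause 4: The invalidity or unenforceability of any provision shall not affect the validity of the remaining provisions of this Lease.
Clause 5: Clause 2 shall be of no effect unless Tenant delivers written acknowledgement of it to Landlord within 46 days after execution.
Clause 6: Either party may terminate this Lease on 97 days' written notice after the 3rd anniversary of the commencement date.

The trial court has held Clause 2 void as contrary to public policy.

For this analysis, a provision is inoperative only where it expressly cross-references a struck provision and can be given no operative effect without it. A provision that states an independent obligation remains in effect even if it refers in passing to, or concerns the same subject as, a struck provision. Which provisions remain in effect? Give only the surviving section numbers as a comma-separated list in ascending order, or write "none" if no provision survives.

Clause 2 is struck. Clause 5 merely fixes the acknowledgement condition for Clause 2; with Clause 2 gone it has nothing to operate on and falls away. Under the severability clause in Clause 4, the remaining provisions continue in force. That leaves Clause 1, Clause 3, Clause 4, and Clause 6 in effect.

1, 3, 4, 6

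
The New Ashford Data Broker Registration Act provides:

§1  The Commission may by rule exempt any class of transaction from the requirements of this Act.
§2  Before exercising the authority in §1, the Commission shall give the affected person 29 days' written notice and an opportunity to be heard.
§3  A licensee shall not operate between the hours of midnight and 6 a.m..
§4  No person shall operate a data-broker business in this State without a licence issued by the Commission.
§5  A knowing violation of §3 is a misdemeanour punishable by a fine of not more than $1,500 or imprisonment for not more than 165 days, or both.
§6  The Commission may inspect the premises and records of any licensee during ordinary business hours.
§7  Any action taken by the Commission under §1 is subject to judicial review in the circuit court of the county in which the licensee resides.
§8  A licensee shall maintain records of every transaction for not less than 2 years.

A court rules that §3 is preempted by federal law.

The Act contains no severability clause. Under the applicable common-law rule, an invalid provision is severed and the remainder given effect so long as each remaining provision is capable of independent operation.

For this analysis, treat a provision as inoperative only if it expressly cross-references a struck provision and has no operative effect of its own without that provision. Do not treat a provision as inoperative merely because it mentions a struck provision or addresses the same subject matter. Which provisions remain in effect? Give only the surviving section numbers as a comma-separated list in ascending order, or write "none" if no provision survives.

1, 2, 4, 6, 7, 8

§3 is struck. The only function of §5 is the criminal penalty for violating §3, so it cannot stand once §3 is removed. With no severability clause, the stated default rule severs what cannot stand and enforces each remaining provision that can operate on its own. §1, §2, §4, §6, §7, and §8 remain in effect.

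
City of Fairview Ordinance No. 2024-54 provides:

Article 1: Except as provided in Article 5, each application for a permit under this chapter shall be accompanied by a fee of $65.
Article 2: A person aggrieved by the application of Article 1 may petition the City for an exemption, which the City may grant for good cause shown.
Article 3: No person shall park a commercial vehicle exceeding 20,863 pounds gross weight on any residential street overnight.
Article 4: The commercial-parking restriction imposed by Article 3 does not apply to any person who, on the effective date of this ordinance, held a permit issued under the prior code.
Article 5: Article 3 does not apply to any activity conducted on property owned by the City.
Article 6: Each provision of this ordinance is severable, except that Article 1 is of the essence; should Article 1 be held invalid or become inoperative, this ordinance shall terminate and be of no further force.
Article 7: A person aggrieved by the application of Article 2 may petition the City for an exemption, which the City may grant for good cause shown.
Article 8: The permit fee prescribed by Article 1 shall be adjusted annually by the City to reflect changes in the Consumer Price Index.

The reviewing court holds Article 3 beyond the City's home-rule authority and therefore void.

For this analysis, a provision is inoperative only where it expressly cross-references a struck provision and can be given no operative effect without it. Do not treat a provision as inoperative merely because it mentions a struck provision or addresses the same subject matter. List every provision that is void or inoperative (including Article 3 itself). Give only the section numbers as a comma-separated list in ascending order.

Article 3 is struck. Article 4 operates only by reference to Article 3, so it falls with Article 3. Article 5 operates only by reference to Article 3, so it falls with Article 3. Although Article 1 refers to Article 5, its operative terms do not depend on Article 5, so it remains in effect. Article 6 makes Article 1 an essential term, but Article 1 is unaffected, so the severability proviso in Article 6 preserves the remaining provisions. Article 1, Article 2, Article 6, Article 7, and Article 8 remain in effect.

3, 4, 5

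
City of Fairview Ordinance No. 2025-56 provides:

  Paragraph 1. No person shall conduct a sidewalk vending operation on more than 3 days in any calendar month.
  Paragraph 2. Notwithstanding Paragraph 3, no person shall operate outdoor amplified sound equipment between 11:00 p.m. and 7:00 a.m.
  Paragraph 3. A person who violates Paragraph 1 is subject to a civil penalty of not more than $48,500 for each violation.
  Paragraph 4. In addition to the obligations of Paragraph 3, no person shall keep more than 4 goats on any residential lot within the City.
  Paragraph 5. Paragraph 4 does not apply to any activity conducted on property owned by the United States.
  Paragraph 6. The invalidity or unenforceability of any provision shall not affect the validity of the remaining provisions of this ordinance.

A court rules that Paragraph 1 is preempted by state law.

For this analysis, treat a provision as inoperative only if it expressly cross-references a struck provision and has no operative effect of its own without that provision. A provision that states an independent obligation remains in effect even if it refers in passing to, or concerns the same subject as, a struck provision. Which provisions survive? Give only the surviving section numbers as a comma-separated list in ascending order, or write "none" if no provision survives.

Paragraph 1 is struck. Paragraph 3 operates only by reference to Paragraph 1, so it falls with Paragraph 1. Paragraph 2 mentions Paragraph 3 but its own obligation stands independently of Paragraph 3, so Paragraph 2 is not affected. Although Paragraph 4 refers to Paragraph 3, its operative terms do not depend on Paragraph 3, so it remains in effect. Under the severability clause in Paragraph 6, the remaining provisions continue in force. Paragraph 2, Paragraph 4, Paragraph 5, and Paragraph 6 remain in effect.

2, 4, 5, 6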